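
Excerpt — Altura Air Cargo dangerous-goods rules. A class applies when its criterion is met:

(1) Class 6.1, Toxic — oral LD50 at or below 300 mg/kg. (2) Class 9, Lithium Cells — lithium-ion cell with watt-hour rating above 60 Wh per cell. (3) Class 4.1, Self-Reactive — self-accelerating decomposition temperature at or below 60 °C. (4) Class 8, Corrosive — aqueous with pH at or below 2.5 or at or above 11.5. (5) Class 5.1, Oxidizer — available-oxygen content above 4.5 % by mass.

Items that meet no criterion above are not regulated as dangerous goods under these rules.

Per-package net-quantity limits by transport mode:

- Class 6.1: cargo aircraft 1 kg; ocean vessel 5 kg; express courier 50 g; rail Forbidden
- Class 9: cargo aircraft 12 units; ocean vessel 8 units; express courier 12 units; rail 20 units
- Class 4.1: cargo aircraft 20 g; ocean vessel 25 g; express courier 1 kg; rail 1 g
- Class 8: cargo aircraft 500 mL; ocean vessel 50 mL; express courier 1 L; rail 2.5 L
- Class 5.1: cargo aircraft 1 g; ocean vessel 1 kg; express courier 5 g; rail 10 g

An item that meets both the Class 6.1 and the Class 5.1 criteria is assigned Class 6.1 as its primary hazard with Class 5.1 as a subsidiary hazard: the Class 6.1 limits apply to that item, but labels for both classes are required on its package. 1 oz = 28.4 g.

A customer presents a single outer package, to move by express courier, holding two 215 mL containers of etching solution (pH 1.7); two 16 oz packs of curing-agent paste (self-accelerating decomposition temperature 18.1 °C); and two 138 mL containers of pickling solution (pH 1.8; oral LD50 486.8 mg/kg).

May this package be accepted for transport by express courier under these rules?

Yes

pH 1.7 meets the Class 8 criterion (Corrosive), so the etching solution is Class 8.
Curing-agent paste: self-accelerating decomposition temperature 18.1 °C ≤ 60 °C → Class 4.1 (Self-Reactive).
pH 1.8 meets the Class 8 criterion (Corrosive), so the pickling solution is Class 8.
Class 8 net quantity: (two 215 mL containers = 430 mL) + (two 138 mL containers = 276 mL) = 706 mL.
706 mL is within the express courier limit of 1 L for Class 8.
Class 4.1 quantity: two 16 oz packs = 908.8 g.
908.8 g is within the express courier limit of 1 kg for Class 4.1.
Every hazard class is within its express courier limit and no segregation rule is violated.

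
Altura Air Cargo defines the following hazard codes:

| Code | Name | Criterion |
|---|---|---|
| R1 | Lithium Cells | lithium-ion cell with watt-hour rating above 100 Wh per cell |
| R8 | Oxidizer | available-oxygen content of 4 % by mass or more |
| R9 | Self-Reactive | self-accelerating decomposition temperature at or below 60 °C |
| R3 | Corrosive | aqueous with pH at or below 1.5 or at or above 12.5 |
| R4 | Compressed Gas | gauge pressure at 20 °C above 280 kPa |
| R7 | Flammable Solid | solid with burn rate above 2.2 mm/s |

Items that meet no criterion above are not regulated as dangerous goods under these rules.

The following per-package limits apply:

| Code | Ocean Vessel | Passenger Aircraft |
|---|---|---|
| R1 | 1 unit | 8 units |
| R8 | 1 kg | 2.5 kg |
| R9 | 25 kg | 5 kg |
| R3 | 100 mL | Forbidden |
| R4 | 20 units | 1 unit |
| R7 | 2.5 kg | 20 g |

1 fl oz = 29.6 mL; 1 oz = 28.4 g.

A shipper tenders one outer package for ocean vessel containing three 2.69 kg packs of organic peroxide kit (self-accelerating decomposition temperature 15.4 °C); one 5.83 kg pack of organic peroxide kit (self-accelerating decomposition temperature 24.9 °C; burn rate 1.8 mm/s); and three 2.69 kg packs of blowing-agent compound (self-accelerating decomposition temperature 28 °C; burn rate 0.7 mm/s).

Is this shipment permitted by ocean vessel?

Self-accelerating decomposition temperature 15.4 °C meets the Code R9 criterion (Self-Reactive), so the organic peroxide kit is Code R9.
With self-accelerating decomposition temperature 24.9 °C (≤ 60 °C), the organic peroxide kit falls in Code R9.
With self-accelerating decomposition temperature 28 °C (≤ 60 °C), the blowing-agent compound falls in Code R9.
Code R9 net quantity: (three 2.69 kg packs = 8.07 kg) + 5.83 kg + (three 2.69 kg packs = 8.07 kg) = 21.97 kg.
That is within the Code R9 ocean vessel limit of 25 kg.

Yes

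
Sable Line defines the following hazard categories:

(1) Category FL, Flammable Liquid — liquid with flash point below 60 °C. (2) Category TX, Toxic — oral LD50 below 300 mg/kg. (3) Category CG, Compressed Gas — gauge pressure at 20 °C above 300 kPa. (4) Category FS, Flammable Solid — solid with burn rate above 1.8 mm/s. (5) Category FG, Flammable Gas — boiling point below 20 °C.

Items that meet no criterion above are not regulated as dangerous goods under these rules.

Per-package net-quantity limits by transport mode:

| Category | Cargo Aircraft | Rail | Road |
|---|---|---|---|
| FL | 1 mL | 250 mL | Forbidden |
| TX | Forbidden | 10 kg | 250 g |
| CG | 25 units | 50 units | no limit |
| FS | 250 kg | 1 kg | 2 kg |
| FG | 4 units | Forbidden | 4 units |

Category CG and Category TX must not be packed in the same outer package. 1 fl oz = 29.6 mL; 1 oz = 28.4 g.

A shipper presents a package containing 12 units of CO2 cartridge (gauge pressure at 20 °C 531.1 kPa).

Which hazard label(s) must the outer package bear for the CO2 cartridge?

The CO2 cartridge has gauge pressure at 20 °C 531.1 kPa, which is > 300 kPa, so it is Category CG (Compressed Gas).
Only the Category CG label is required.

Category CG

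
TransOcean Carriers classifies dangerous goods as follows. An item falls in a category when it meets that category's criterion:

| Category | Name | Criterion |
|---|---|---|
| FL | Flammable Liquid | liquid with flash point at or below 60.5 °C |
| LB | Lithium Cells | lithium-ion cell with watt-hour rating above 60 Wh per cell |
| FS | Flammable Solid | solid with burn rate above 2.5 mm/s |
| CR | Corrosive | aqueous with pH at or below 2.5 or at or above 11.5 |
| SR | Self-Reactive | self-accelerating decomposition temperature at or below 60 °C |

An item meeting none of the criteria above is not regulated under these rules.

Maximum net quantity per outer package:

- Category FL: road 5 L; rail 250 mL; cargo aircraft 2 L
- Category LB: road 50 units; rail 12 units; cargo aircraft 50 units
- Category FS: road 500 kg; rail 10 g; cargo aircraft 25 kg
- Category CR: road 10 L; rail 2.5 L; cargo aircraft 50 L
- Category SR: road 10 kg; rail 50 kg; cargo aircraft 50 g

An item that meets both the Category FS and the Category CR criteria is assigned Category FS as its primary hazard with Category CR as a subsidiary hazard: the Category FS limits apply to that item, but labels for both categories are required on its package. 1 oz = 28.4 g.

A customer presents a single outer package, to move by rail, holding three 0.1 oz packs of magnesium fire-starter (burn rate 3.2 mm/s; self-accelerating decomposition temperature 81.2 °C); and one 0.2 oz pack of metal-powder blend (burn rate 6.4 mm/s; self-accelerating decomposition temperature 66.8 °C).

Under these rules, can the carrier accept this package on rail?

Magnesium fire-starter: burn rate 3.2 mm/s > 2.5 mm/s → Category FS (Flammable Solid).
With burn rate 6.4 mm/s (> 2.5 mm/s), the metal-powder blend falls in Category FS.
Total Category FS: (three 0.1 oz packs = 8.52 g) + (one 0.2 oz pack = 5.68 g) = 14.2 g.
14.2 g > 10 g (rail limit, Category FS) — over the limit.

No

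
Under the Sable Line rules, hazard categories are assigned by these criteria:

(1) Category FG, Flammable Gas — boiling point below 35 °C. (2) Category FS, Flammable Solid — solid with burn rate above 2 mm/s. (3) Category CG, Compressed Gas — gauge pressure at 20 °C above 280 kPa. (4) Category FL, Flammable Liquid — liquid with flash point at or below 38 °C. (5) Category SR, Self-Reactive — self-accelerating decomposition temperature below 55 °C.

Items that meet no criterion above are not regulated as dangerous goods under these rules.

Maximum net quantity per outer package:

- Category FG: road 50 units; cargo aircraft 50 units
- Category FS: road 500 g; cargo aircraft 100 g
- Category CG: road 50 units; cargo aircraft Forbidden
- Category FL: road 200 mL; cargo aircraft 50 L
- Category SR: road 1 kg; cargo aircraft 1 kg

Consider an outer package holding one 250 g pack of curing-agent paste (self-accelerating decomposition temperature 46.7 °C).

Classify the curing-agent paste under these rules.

The curing-agent paste has self-accelerating decomposition temperature 46.7 °C, which is < 55 °C, so it is Category SR (Self-Reactive).

Category SR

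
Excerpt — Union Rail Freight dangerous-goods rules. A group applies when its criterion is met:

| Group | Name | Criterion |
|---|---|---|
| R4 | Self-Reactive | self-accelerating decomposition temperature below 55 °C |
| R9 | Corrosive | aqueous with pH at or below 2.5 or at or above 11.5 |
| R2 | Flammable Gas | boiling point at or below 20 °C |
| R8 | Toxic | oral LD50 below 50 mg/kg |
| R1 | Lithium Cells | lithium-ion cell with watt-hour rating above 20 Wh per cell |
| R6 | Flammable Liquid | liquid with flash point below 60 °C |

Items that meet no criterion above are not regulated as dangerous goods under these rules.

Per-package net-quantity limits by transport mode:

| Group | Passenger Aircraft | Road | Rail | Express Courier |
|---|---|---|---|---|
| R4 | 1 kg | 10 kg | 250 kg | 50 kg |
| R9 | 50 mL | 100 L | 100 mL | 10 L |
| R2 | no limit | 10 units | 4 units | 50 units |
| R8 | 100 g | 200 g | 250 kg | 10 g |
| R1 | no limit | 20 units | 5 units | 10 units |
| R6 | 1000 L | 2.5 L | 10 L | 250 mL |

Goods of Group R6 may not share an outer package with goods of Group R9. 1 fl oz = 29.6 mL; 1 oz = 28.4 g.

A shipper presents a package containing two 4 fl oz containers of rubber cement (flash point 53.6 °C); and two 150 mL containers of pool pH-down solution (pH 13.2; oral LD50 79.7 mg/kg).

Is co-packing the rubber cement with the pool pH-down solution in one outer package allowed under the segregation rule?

No

The rubber cement has flash point 53.6 °C, which is < 60 °C, so it is Group R6 (Flammable Liquid).
Pool pH-down solution: pH 13.2 ≥ 11.5 → Group R9 (Corrosive).
Group R6 and Group R9 may not share an outer package.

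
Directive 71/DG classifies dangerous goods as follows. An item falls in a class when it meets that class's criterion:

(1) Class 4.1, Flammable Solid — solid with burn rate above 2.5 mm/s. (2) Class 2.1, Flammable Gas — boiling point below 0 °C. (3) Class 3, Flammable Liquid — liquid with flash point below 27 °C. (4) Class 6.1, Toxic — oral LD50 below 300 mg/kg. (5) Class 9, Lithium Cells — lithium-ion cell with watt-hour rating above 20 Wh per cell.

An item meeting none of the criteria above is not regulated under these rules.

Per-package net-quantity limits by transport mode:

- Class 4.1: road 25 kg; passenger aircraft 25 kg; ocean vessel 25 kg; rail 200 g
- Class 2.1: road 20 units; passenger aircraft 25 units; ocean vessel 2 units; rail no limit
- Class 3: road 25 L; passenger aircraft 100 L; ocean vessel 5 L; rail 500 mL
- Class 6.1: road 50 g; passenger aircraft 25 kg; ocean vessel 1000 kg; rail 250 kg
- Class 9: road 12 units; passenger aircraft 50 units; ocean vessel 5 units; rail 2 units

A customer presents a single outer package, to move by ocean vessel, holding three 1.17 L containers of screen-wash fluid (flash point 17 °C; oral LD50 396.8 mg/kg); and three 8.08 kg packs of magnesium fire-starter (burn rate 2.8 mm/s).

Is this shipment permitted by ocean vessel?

Yes

Flash point 17 °C meets the Class 3 criterion (Flammable Liquid), so the screen-wash fluid is Class 3.
With burn rate 2.8 mm/s (> 2.5 mm/s), the magnesium fire-starter falls in Class 4.1.
Class 3 quantity: three 1.17 L containers = 3.51 L.
That is within the Class 3 ocean vessel limit of 5 L.
Class 4.1 quantity: three 8.08 kg packs = 24.24 kg.
24.24 kg ≤ 25 kg (ocean vessel limit, Class 4.1) — within limit.
Every hazard class is within its ocean vessel limit and no segregation rule is violated.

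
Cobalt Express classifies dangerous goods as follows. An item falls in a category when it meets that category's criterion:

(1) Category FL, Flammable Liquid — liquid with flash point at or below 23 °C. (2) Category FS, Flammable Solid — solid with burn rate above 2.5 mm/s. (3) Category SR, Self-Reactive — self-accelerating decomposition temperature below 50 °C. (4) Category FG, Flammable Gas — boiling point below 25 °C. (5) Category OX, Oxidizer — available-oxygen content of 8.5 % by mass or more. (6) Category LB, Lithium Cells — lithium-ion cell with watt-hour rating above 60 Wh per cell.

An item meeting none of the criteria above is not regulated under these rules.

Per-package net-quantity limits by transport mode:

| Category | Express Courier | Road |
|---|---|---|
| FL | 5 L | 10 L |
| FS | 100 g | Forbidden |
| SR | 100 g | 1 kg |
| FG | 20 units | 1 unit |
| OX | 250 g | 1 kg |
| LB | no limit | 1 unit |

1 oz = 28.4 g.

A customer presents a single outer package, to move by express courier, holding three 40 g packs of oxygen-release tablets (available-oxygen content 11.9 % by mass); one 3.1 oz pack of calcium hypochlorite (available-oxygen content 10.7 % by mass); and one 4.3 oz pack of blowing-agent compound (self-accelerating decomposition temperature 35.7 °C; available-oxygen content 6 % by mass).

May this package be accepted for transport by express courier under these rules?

With available-oxygen content 11.9 % by mass (≥ 8.5 % by mass), the oxygen-release tablets fall in Category OX.
Calcium hypochlorite: available-oxygen content 10.7 % by mass ≥ 8.5 % by mass → Category OX (Oxidizer).
With self-accelerating decomposition temperature 35.7 °C (< 50 °C), the blowing-agent compound falls in Category SR.
Category OX net quantity: (three 40 g packs = 120 g) + (one 3.1 oz pack = 88.04 g) = 208.04 g.
That is within the Category OX express courier limit of 250 g.
Category SR quantity: one 4.3 oz pack = 122.12 g.
122.12 g exceeds the express courier limit of 100 g for Category SR.

No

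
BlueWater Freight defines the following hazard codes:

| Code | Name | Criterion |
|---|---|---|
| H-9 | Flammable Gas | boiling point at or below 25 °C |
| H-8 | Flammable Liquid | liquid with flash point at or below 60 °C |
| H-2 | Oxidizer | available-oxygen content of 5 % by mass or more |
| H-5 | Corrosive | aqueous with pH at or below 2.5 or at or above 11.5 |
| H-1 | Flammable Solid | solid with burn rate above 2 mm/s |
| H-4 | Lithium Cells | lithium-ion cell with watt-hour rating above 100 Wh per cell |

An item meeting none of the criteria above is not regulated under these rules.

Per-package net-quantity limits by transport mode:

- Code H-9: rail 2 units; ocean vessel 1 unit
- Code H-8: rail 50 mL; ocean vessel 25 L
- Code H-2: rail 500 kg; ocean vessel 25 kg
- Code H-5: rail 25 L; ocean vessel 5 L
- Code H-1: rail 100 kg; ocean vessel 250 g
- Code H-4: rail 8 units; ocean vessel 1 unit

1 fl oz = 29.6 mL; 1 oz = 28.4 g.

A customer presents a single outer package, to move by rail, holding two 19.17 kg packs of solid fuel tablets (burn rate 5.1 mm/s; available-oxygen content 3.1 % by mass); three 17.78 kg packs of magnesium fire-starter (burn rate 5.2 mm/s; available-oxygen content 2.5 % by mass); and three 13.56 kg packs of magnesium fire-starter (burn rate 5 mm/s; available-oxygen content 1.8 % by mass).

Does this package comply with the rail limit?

No

Burn rate 5.1 mm/s meets the Code H-1 criterion (Flammable Solid), so the solid fuel tablets are Code H-1.
With burn rate 5.2 mm/s (> 2 mm/s), the magnesium fire-starter falls in Code H-1.
Magnesium fire-starter: burn rate 5 mm/s > 2 mm/s → Code H-1 (Flammable Solid).
Total Code H-1: (two 19.17 kg packs = 38.34 kg) + (three 17.78 kg packs = 53.34 kg) + (three 13.56 kg packs = 40.68 kg) = 132.36 kg.
That exceeds the Code H-1 rail limit of 100 kg.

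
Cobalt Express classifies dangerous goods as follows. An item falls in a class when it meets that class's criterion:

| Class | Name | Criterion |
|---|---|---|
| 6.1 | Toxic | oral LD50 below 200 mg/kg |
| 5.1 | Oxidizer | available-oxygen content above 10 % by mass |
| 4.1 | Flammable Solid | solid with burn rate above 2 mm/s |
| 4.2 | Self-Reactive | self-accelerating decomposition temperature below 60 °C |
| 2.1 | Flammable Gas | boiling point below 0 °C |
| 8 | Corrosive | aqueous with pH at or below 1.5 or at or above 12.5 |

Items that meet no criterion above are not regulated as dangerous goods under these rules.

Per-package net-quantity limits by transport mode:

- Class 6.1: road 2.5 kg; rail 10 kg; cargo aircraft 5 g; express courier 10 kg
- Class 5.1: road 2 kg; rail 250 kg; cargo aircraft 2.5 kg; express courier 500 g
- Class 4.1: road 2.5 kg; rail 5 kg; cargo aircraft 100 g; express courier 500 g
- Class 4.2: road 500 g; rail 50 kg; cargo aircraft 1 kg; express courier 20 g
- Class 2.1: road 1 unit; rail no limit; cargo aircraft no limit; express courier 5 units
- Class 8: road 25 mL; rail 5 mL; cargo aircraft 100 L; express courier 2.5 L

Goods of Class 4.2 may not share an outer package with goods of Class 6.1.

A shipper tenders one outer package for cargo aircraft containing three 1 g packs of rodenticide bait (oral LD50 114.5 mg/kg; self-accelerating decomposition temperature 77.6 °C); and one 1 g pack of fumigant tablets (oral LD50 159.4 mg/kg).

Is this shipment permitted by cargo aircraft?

Rodenticide bait: oral LD50 114.5 mg/kg < 200 mg/kg → Class 6.1 (Toxic).
The fumigant tablets have oral LD50 159.4 mg/kg, which is < 200 mg/kg, so they are Class 6.1 (Toxic).
Total Class 6.1: (three 1 g packs = 3 g) + 1 g = 4 g.
4 g is within the cargo aircraft limit of 5 g for Class 6.1.

Yes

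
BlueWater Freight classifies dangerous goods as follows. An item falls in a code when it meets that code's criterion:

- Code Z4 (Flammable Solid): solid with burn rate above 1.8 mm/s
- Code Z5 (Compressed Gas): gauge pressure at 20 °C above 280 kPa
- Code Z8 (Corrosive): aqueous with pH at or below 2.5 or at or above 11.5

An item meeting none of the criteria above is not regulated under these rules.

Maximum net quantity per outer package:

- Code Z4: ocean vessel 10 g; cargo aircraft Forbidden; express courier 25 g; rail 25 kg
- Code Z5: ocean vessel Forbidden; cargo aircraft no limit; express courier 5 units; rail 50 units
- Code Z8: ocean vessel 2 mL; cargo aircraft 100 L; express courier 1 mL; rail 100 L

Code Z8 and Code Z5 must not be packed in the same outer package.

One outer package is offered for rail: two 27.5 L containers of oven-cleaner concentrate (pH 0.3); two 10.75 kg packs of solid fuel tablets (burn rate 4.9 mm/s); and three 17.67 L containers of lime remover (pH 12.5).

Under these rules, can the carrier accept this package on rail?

The oven-cleaner concentrate has pH 0.3, which is ≤ 2.5, so it is Code Z8 (Corrosive).
Solid fuel tablets: burn rate 4.9 mm/s > 1.8 mm/s → Code Z4 (Flammable Solid).
With pH 12.5 (≥ 11.5), the lime remover falls in Code Z8.
Total Code Z8: (two 27.5 L containers = 55 L) + (three 17.67 L containers = 53.01 L) = 108.01 L.
108.01 L > 100 L (rail limit, Code Z8) — over the limit.
Code Z4 quantity: two 10.75 kg packs = 21.5 kg.
21.5 kg ≤ 25 kg (rail limit, Code Z4) — within limit.
The segregation rule (Code Z8 with Code Z5) does not apply to Code Z8 with Code Z4.

No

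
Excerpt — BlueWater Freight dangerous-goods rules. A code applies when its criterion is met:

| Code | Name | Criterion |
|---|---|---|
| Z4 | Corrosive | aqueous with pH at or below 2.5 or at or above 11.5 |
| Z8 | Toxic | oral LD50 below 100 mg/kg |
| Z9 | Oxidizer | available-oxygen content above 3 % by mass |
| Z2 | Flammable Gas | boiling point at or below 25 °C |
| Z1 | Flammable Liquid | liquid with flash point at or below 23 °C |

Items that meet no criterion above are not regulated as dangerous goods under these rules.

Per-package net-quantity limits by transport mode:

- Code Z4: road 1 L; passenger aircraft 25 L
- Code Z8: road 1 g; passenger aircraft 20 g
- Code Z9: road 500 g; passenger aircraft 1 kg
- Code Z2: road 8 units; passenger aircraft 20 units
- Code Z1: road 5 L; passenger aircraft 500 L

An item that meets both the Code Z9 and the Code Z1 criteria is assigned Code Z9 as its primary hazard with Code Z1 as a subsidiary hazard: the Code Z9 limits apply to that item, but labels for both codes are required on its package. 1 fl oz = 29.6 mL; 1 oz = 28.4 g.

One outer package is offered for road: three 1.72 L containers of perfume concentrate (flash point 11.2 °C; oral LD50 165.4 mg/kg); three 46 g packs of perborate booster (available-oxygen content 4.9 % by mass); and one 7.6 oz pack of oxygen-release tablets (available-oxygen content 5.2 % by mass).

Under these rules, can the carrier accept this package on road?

No

Flash point 11.2 °C meets the Code Z1 criterion (Flammable Liquid), so the perfume concentrate is Code Z1.
Perborate booster: available-oxygen content 4.9 % by mass > 3 % by mass → Code Z9 (Oxidizer).
With available-oxygen content 5.2 % by mass (> 3 % by mass), the oxygen-release tablets fall in Code Z9.
Code Z1 quantity: three 1.72 L containers = 5.16 L.
5.16 L exceeds the road limit of 5 L for Code Z1.
Code Z9 net quantity: (three 46 g packs = 138 g) + (one 7.6 oz pack = 215.84 g) = 353.84 g.
That is within the Code Z9 road limit of 500 g.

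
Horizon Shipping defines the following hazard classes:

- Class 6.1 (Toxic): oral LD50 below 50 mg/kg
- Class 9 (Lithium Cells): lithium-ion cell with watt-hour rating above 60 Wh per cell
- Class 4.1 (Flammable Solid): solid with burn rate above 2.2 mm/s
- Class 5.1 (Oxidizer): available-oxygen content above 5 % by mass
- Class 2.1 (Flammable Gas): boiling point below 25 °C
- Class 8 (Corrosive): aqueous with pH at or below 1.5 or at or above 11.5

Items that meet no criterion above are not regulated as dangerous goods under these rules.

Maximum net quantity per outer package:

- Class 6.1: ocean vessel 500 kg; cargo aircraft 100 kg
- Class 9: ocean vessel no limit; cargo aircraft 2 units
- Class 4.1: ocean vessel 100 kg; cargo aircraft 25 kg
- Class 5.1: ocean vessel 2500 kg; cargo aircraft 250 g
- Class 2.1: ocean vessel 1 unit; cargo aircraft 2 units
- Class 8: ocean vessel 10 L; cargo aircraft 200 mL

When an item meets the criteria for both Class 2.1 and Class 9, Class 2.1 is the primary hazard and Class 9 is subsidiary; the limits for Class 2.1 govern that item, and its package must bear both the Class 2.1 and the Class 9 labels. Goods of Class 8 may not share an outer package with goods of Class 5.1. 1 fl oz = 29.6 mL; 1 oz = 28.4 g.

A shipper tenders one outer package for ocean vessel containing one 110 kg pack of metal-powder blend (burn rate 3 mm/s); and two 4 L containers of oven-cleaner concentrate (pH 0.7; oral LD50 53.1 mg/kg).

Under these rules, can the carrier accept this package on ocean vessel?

No

Burn rate 3 mm/s meets the Class 4.1 criterion (Flammable Solid), so the metal-powder blend is Class 4.1.
pH 0.7 meets the Class 8 criterion (Corrosive), so the oven-cleaner concentrate is Class 8.
Class 8 quantity: two 4 L containers = 8 L.
That is within the Class 8 ocean vessel limit of 10 L.
Class 4.1 quantity: 110 kg.
That exceeds the Class 4.1 ocean vessel limit of 100 kg.
The segregation rule (Class 8 with Class 5.1) does not apply to Class 8 with Class 4.1.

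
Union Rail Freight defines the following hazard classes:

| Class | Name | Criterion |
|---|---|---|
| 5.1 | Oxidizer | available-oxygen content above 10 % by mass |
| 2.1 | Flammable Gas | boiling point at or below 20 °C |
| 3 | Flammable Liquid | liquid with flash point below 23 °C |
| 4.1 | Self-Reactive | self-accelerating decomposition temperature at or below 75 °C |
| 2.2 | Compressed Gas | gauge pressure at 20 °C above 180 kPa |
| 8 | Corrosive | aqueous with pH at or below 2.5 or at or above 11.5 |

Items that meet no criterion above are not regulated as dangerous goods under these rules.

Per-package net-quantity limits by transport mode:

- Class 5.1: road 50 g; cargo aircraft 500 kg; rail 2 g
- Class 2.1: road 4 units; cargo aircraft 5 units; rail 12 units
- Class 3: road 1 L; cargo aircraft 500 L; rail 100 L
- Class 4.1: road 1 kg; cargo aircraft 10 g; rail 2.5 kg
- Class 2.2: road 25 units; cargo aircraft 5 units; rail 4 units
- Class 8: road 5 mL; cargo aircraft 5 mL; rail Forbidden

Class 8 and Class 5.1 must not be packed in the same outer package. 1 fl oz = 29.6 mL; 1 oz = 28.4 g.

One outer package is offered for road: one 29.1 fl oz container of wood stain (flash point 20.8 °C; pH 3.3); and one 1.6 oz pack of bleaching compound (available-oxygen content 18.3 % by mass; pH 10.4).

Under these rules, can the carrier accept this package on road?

Yes

Flash point 20.8 °C meets the Class 3 criterion (Flammable Liquid), so the wood stain is Class 3.
Available-oxygen content 18.3 % by mass meets the Class 5.1 criterion (Oxidizer), so the bleaching compound is Class 5.1.
Class 3 quantity: one 29.1 fl oz container = 861.36 mL.
That is within the Class 3 road limit of 1 L.
Class 5.1 quantity: one 1.6 oz pack = 45.44 g.
That is within the Class 5.1 road limit of 50 g.
The segregation rule (Class 8 with Class 5.1) does not apply to Class 3 with Class 5.1.
Every hazard class is within its road limit and no segregation rule is violated.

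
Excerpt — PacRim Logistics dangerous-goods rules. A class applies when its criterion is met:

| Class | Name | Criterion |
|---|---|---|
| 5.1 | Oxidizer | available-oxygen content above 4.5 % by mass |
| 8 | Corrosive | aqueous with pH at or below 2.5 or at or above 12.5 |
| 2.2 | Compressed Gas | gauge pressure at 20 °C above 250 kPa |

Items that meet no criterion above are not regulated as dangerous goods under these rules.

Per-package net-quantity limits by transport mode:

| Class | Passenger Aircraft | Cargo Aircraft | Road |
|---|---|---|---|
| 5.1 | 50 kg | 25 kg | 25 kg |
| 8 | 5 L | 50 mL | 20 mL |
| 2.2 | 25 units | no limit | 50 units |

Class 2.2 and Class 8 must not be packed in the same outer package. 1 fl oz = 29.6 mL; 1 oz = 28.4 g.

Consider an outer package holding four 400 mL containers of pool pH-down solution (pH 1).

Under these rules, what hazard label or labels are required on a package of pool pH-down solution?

Class 8

Pool pH-down solution: pH 1 ≤ 2.5 → Class 8 (Corrosive).
Only the Class 8 label is required.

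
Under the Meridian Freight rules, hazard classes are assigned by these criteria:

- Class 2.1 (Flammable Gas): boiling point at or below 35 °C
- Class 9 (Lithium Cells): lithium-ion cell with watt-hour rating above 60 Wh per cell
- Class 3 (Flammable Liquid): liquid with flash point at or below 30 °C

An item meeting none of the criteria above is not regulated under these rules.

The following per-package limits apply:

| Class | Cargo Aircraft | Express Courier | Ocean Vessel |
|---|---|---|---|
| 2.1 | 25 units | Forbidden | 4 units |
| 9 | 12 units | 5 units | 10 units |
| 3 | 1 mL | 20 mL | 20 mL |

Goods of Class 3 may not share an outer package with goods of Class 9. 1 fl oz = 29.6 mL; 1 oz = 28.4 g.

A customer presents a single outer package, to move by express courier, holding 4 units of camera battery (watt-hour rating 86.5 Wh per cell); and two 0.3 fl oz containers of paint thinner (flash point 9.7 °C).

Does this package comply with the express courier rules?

No

With watt-hour rating 86.5 Wh per cell (> 60 Wh per cell), the camera battery falls in Class 9.
With flash point 9.7 °C (≤ 30 °C), the paint thinner falls in Class 3.
Class 3 quantity: two 0.3 fl oz containers = 17.76 mL.
17.76 mL is within the express courier limit of 20 mL for Class 3.
Class 9 quantity: 4 units.
4 units is within the express courier limit of 5 units for Class 9.
Class 3 and Class 9 may not share an outer package.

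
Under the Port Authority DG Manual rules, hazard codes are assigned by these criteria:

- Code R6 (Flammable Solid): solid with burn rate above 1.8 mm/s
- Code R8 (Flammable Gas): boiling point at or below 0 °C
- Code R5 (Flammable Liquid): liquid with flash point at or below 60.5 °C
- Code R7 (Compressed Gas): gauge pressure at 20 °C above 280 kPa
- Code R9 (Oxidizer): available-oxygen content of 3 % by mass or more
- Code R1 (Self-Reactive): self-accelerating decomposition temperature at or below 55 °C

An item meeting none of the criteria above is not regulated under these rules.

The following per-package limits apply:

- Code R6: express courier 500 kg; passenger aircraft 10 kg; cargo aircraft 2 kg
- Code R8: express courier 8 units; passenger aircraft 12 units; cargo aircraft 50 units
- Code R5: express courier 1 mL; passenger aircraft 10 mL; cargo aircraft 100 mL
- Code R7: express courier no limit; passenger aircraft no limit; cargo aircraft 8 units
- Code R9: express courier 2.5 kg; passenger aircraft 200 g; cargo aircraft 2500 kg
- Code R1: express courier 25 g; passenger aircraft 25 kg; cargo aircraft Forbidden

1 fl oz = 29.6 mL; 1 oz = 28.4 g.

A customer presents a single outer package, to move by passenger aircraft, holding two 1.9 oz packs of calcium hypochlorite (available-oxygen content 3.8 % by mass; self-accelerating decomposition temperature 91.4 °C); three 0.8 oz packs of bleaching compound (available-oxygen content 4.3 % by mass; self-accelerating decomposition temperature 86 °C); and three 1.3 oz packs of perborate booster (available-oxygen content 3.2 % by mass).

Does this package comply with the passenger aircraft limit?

The calcium hypochlorite has available-oxygen content 3.8 % by mass, which is ≥ 3 % by mass, so it is Code R9 (Oxidizer).
Bleaching compound: available-oxygen content 4.3 % by mass ≥ 3 % by mass → Code R9 (Oxidizer).
Available-oxygen content 3.2 % by mass meets the Code R9 criterion (Oxidizer), so the perborate booster is Code R9.
Code R9 net quantity: (two 1.9 oz packs = 107.92 g) + (three 0.8 oz packs = 68.16 g) + (three 1.3 oz packs = 110.76 g) = 286.84 g.
286.84 g > 200 g (passenger aircraft limit, Code R9) — over the limit.

No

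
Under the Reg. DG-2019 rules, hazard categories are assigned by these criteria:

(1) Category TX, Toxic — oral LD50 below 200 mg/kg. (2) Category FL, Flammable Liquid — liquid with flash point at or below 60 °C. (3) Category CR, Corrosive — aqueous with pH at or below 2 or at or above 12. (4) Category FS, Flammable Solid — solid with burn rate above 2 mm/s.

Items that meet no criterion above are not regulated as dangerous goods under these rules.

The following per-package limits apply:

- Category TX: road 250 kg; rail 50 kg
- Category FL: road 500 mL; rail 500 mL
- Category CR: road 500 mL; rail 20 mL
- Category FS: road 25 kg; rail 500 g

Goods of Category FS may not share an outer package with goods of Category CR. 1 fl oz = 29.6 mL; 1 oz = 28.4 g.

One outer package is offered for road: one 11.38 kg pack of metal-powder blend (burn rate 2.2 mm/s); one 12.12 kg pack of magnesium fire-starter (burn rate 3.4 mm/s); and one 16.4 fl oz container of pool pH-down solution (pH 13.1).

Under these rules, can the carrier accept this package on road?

Burn rate 2.2 mm/s meets the Category FS criterion (Flammable Solid), so the metal-powder blend is Category FS.
With burn rate 3.4 mm/s (> 2 mm/s), the magnesium fire-starter falls in Category FS.
With pH 13.1 (≥ 12), the pool pH-down solution falls in Category CR.
Total Category FS: 11.38 kg + 12.12 kg = 23.5 kg.
23.5 kg ≤ 25 kg (road limit, Category FS) — within limit.
Category CR quantity: one 16.4 fl oz container = 485.44 mL.
That is within the Category CR road limit of 500 mL.
Category FS and Category CR may not share an outer package.

No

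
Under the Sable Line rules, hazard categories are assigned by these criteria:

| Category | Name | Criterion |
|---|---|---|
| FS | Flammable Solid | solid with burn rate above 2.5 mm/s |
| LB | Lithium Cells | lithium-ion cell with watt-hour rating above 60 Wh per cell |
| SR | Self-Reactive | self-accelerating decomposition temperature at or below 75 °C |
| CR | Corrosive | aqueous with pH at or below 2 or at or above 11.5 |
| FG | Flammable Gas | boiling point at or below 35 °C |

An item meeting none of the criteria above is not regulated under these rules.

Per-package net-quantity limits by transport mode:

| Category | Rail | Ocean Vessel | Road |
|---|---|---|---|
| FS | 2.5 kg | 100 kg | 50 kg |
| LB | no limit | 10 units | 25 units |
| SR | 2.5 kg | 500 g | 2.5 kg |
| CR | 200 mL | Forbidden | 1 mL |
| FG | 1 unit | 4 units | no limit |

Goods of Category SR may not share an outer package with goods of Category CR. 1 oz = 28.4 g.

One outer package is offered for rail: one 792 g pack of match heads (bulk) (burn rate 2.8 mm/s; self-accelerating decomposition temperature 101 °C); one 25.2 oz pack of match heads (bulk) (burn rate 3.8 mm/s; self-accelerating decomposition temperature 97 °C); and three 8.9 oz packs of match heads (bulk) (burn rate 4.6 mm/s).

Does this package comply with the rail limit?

Yes

Match heads (bulk): burn rate 2.8 mm/s > 2.5 mm/s → Category FS (Flammable Solid).
The match heads (bulk) have burn rate 3.8 mm/s, which is > 2.5 mm/s, so they are Category FS (Flammable Solid).
The match heads (bulk) have burn rate 4.6 mm/s, which is > 2.5 mm/s, so they are Category FS (Flammable Solid).
Category FS net quantity: 792 g + (one 25.2 oz pack = 715.68 g) + (three 8.9 oz packs = 758.28 g) = 2265.96 g.
2265.96 g ≤ 2.5 kg (rail limit, Category FS) — within limit.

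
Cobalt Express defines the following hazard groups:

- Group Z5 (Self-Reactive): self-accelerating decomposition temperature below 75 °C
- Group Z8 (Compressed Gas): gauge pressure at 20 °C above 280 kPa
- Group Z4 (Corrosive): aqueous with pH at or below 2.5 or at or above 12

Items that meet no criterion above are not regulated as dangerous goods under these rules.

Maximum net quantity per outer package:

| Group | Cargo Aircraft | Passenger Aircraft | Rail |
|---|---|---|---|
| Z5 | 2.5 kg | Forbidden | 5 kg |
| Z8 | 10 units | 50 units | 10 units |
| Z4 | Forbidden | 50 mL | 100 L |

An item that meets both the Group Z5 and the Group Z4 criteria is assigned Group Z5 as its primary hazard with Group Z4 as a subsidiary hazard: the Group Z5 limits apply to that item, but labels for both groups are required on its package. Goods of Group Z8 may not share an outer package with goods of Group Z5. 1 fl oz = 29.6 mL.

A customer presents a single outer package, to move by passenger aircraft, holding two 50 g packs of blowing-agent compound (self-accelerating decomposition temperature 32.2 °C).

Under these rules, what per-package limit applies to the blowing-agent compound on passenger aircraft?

With self-accelerating decomposition temperature 32.2 °C (< 75 °C), the blowing-agent compound falls in Group Z5.
The passenger aircraft limit for Group Z5 is Forbidden.

Forbidden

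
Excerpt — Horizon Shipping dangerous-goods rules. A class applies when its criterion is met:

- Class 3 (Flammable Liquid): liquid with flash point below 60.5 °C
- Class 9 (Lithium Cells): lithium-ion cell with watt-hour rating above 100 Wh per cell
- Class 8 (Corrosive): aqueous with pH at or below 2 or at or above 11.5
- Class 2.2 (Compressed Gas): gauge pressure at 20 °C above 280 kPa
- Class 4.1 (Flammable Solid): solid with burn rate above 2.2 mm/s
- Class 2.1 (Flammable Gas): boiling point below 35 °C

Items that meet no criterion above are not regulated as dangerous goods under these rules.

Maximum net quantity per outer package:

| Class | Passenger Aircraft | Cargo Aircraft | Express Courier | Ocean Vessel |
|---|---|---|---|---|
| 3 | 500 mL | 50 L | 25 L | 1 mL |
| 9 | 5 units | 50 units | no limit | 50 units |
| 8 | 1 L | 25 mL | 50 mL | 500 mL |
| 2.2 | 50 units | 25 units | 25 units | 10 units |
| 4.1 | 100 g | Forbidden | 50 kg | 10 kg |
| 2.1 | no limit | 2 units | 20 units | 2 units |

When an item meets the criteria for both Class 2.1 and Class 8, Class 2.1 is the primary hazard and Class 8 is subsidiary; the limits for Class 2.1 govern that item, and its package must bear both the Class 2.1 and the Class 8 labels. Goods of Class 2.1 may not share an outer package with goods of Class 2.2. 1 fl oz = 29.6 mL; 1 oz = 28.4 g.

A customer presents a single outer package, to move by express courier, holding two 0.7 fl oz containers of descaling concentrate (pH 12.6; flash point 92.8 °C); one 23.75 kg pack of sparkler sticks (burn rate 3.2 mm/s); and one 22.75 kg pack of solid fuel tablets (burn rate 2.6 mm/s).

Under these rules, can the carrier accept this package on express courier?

Descaling concentrate: pH 12.6 ≥ 11.5 → Class 8 (Corrosive).
With burn rate 3.2 mm/s (> 2.2 mm/s), the sparkler sticks fall in Class 4.1.
With burn rate 2.6 mm/s (> 2.2 mm/s), the solid fuel tablets fall in Class 4.1.
Class 4.1 net quantity: 23.75 kg + 22.75 kg = 46.5 kg.
That is within the Class 4.1 express courier limit of 50 kg.
Class 8 quantity: two 0.7 fl oz containers = 41.44 mL.
41.44 mL ≤ 50 mL (express courier limit, Class 8) — within limit.
The segregation rule (Class 2.1 with Class 2.2) does not apply to Class 4.1 with Class 8.
Every hazard class is within its express courier limit and no segregation rule is violated.

Yes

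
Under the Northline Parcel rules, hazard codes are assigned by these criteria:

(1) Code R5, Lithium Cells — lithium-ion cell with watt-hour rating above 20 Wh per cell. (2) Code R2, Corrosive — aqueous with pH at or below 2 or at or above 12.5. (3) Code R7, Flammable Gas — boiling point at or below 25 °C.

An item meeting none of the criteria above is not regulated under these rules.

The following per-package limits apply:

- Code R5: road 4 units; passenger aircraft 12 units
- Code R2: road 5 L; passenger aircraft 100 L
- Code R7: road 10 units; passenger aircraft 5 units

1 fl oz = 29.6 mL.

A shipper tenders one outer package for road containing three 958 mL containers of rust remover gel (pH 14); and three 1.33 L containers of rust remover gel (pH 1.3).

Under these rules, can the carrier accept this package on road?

No

With pH 14 (≥ 12.5), the rust remover gel falls in Code R2.
Rust remover gel: pH 1.3 ≤ 2 → Code R2 (Corrosive).
Code R2 net quantity: (three 958 mL containers = 2.874 L) + (three 1.33 L containers = 3.99 L) = 6.864 L.
6.864 L > 5 L (road limit, Code R2) — over the limit.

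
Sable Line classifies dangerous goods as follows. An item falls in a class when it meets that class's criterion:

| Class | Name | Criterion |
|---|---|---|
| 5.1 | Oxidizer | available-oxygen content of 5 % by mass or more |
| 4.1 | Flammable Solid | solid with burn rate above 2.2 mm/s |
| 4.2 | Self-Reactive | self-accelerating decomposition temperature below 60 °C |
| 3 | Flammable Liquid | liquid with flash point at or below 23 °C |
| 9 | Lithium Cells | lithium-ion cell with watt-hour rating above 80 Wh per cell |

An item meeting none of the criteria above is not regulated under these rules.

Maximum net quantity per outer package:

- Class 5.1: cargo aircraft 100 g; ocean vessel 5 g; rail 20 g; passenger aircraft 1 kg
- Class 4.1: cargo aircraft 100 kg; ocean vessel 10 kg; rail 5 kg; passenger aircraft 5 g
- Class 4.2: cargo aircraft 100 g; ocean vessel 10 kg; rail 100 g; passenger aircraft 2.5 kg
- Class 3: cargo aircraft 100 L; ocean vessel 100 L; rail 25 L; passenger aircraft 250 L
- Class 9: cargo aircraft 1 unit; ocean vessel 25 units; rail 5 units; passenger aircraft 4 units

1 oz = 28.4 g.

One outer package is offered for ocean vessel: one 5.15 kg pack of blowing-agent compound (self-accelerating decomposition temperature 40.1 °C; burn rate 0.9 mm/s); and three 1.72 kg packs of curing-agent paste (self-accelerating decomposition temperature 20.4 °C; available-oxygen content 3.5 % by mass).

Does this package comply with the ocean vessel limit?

With self-accelerating decomposition temperature 40.1 °C (< 60 °C), the blowing-agent compound falls in Class 4.2.
Self-accelerating decomposition temperature 20.4 °C meets the Class 4.2 criterion (Self-Reactive), so the curing-agent paste is Class 4.2.
Class 4.2 net quantity: 5.15 kg + (three 1.72 kg packs = 5.16 kg) = 10.31 kg.
10.31 kg exceeds the ocean vessel limit of 10 kg for Class 4.2.

No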